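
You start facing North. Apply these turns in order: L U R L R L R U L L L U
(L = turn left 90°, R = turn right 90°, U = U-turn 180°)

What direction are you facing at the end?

Start: North
  L (left (90° counter-clockwise)) -> West
  U (U-turn (180°)) -> East
  R (right (90° clockwise)) -> South
  L (left (90° counter-clockwise)) -> East
  R (right (90° clockwise)) -> South
  L (left (90° counter-clockwise)) -> East
  R (right (90° clockwise)) -> South
  U (U-turn (180°)) -> North
  L (left (90° counter-clockwise)) -> West
  L (left (90° counter-clockwise)) -> South
  L (left (90° counter-clockwise)) -> East
  U (U-turn (180°)) -> West
Final: West

Answer: Final heading: West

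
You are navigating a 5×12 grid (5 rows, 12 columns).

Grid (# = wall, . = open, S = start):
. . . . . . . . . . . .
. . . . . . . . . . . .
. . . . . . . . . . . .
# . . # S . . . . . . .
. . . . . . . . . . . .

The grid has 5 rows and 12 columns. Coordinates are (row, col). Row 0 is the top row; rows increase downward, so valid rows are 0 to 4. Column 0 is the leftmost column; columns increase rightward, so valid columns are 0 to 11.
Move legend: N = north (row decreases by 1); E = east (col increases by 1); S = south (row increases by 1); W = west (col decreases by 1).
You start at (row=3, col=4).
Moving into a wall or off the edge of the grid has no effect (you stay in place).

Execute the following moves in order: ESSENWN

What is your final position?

Start: (row=3, col=4)
  E (east): (row=3, col=4) -> (row=3, col=5)
  S (south): (row=3, col=5) -> (row=4, col=5)
  S (south): blocked, stay at (row=4, col=5)
  E (east): (row=4, col=5) -> (row=4, col=6)
  N (north): (row=4, col=6) -> (row=3, col=6)
  W (west): (row=3, col=6) -> (row=3, col=5)
  N (north): (row=3, col=5) -> (row=2, col=5)
Final: (row=2, col=5)

Answer: Final position: (row=2, col=5)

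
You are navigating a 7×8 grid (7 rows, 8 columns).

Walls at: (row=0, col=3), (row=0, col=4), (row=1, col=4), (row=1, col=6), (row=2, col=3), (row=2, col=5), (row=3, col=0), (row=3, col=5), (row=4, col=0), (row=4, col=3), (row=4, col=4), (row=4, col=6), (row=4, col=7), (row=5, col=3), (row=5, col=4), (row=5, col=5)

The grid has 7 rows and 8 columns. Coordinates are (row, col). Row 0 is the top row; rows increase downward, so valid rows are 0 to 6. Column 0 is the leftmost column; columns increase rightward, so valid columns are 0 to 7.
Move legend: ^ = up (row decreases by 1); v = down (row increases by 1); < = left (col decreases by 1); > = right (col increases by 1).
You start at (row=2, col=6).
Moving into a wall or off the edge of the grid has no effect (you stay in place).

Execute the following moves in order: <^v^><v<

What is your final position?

Start: (row=2, col=6)
  < (left): blocked, stay at (row=2, col=6)
  ^ (up): blocked, stay at (row=2, col=6)
  v (down): (row=2, col=6) -> (row=3, col=6)
  ^ (up): (row=3, col=6) -> (row=2, col=6)
  > (right): (row=2, col=6) -> (row=2, col=7)
  < (left): (row=2, col=7) -> (row=2, col=6)
  v (down): (row=2, col=6) -> (row=3, col=6)
  < (left): blocked, stay at (row=3, col=6)
Final: (row=3, col=6)

Answer: Final position: (row=3, col=6)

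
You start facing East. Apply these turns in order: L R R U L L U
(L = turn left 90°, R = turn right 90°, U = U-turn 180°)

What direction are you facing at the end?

Start: East
  L (left (90° counter-clockwise)) -> North
  R (right (90° clockwise)) -> East
  R (right (90° clockwise)) -> South
  U (U-turn (180°)) -> North
  L (left (90° counter-clockwise)) -> West
  L (left (90° counter-clockwise)) -> South
  U (U-turn (180°)) -> North
Final: North

Answer: Final heading: North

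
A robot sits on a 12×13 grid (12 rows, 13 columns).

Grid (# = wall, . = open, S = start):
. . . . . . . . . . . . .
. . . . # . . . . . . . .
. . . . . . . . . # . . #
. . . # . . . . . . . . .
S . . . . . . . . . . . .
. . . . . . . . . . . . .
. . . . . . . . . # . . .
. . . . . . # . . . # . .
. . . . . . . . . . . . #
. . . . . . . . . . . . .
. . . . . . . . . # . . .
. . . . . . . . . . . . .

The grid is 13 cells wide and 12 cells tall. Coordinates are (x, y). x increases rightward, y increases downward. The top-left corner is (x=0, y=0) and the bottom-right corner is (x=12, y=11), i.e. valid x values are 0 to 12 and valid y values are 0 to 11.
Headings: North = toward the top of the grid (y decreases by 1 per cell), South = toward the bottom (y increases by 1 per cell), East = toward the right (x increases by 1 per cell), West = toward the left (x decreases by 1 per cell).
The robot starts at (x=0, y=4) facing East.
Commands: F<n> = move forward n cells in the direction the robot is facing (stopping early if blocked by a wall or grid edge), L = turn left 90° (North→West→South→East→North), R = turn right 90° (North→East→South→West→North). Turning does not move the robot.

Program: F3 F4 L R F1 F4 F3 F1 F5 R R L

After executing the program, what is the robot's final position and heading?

Answer: Final position: (x=12, y=4), facing South

Derivation:
Start: (x=0, y=4), facing East
  F3: move forward 3, now at (x=3, y=4)
  F4: move forward 4, now at (x=7, y=4)
  L: turn left, now facing North
  R: turn right, now facing East
  F1: move forward 1, now at (x=8, y=4)
  F4: move forward 4, now at (x=12, y=4)
  F3: move forward 0/3 (blocked), now at (x=12, y=4)
  F1: move forward 0/1 (blocked), now at (x=12, y=4)
  F5: move forward 0/5 (blocked), now at (x=12, y=4)
  R: turn right, now facing South
  R: turn right, now facing West
  L: turn left, now facing South
Final: (x=12, y=4), facing South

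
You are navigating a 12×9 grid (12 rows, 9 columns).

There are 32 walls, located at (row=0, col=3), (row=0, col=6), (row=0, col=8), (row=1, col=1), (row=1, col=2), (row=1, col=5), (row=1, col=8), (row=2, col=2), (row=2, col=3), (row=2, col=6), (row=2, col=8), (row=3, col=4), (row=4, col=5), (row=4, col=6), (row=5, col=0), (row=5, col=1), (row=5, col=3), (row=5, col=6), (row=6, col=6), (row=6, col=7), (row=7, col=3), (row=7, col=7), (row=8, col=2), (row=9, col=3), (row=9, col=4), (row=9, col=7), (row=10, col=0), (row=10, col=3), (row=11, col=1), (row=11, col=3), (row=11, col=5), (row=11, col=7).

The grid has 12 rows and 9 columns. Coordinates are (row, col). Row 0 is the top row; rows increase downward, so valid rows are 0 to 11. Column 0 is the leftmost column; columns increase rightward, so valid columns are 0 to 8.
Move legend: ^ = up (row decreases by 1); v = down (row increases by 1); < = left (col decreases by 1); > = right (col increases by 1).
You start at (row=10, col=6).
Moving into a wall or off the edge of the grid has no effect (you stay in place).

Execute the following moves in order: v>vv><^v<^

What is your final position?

Start: (row=10, col=6)
  v (down): (row=10, col=6) -> (row=11, col=6)
  > (right): blocked, stay at (row=11, col=6)
  v (down): blocked, stay at (row=11, col=6)
  v (down): blocked, stay at (row=11, col=6)
  > (right): blocked, stay at (row=11, col=6)
  < (left): blocked, stay at (row=11, col=6)
  ^ (up): (row=11, col=6) -> (row=10, col=6)
  v (down): (row=10, col=6) -> (row=11, col=6)
  < (left): blocked, stay at (row=11, col=6)
  ^ (up): (row=11, col=6) -> (row=10, col=6)
Final: (row=10, col=6)

Answer: Final position: (row=10, col=6)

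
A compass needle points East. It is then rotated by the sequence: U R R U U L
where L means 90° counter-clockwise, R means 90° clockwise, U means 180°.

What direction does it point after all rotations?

Start: East
  U (U-turn (180°)) -> West
  R (right (90° clockwise)) -> North
  R (right (90° clockwise)) -> East
  U (U-turn (180°)) -> West
  U (U-turn (180°)) -> East
  L (left (90° counter-clockwise)) -> North
Final: North

Answer: Final heading: North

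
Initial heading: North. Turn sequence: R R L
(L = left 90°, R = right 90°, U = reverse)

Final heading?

Answer: Final heading: East

Derivation:
Start: North
  R (right (90° clockwise)) -> East
  R (right (90° clockwise)) -> South
  L (left (90° counter-clockwise)) -> East
Final: East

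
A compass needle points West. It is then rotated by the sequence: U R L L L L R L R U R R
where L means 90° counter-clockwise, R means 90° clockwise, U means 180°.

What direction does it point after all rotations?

Start: West
  U (U-turn (180°)) -> East
  R (right (90° clockwise)) -> South
  L (left (90° counter-clockwise)) -> East
  L (left (90° counter-clockwise)) -> North
  L (left (90° counter-clockwise)) -> West
  L (left (90° counter-clockwise)) -> South
  R (right (90° clockwise)) -> West
  L (left (90° counter-clockwise)) -> South
  R (right (90° clockwise)) -> West
  U (U-turn (180°)) -> East
  R (right (90° clockwise)) -> South
  R (right (90° clockwise)) -> West
Final: West

Answer: Final heading: West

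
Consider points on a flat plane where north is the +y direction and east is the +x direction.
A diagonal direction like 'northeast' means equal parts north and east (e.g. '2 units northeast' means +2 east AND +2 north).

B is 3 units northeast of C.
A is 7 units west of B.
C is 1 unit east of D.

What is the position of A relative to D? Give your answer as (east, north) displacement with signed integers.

Place D at the origin (east=0, north=0).
  C is 1 unit east of D: delta (east=+1, north=+0); C at (east=1, north=0).
  B is 3 units northeast of C: delta (east=+3, north=+3); B at (east=4, north=3).
  A is 7 units west of B: delta (east=-7, north=+0); A at (east=-3, north=3).
Therefore A relative to D: (east=-3, north=3).

Answer: A is at (east=-3, north=3) relative to D.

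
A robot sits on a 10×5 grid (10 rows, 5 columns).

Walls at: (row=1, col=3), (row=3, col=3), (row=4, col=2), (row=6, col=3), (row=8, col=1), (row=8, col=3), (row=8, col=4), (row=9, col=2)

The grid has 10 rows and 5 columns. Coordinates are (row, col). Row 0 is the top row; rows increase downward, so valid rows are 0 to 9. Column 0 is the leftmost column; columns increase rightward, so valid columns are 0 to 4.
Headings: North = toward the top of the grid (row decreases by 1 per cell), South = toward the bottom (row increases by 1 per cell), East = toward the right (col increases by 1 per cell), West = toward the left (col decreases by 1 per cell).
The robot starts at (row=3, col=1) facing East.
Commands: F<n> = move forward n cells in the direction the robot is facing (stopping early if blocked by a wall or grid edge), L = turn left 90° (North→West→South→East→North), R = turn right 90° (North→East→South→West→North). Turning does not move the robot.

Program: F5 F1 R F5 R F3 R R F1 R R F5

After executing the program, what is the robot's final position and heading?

Start: (row=3, col=1), facing East
  F5: move forward 1/5 (blocked), now at (row=3, col=2)
  F1: move forward 0/1 (blocked), now at (row=3, col=2)
  R: turn right, now facing South
  F5: move forward 0/5 (blocked), now at (row=3, col=2)
  R: turn right, now facing West
  F3: move forward 2/3 (blocked), now at (row=3, col=0)
  R: turn right, now facing North
  R: turn right, now facing East
  F1: move forward 1, now at (row=3, col=1)
  R: turn right, now facing South
  R: turn right, now facing West
  F5: move forward 1/5 (blocked), now at (row=3, col=0)
Final: (row=3, col=0), facing West

Answer: Final position: (row=3, col=0), facing West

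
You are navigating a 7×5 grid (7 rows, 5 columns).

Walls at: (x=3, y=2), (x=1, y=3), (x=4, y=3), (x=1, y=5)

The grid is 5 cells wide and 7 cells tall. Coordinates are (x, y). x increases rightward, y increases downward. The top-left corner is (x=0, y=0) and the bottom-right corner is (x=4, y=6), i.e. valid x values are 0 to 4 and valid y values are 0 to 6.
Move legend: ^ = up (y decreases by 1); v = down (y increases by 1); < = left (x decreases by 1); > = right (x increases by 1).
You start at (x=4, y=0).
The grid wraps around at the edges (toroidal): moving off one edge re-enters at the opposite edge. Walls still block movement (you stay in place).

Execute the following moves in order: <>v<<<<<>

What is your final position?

Start: (x=4, y=0)
  < (left): (x=4, y=0) -> (x=3, y=0)
  > (right): (x=3, y=0) -> (x=4, y=0)
  v (down): (x=4, y=0) -> (x=4, y=1)
  < (left): (x=4, y=1) -> (x=3, y=1)
  < (left): (x=3, y=1) -> (x=2, y=1)
  < (left): (x=2, y=1) -> (x=1, y=1)
  < (left): (x=1, y=1) -> (x=0, y=1)
  < (left): (x=0, y=1) -> (x=4, y=1)
  > (right): (x=4, y=1) -> (x=0, y=1)
Final: (x=0, y=1)

Answer: Final position: (x=0, y=1)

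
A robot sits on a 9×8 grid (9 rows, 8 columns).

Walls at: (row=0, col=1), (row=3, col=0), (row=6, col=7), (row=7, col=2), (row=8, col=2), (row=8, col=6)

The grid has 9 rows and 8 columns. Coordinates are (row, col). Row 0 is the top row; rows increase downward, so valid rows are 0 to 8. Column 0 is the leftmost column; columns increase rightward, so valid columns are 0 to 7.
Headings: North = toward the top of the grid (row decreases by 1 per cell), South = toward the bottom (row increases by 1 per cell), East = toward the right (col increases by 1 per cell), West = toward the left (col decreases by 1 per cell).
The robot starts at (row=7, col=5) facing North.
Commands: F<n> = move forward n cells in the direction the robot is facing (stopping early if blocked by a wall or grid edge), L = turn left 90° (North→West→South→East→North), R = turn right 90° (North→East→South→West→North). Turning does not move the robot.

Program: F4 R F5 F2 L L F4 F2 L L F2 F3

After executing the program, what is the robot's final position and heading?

Start: (row=7, col=5), facing North
  F4: move forward 4, now at (row=3, col=5)
  R: turn right, now facing East
  F5: move forward 2/5 (blocked), now at (row=3, col=7)
  F2: move forward 0/2 (blocked), now at (row=3, col=7)
  L: turn left, now facing North
  L: turn left, now facing West
  F4: move forward 4, now at (row=3, col=3)
  F2: move forward 2, now at (row=3, col=1)
  L: turn left, now facing South
  L: turn left, now facing East
  F2: move forward 2, now at (row=3, col=3)
  F3: move forward 3, now at (row=3, col=6)
Final: (row=3, col=6), facing East

Answer: Final position: (row=3, col=6), facing East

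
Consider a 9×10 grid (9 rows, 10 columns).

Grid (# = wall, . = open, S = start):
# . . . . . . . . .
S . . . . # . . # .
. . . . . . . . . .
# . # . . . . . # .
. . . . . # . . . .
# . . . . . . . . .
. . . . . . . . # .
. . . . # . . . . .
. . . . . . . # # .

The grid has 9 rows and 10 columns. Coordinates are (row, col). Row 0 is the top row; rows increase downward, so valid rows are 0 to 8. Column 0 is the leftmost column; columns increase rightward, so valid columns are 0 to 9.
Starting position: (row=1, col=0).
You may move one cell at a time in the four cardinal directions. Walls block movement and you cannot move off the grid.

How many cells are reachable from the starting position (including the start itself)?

Answer: Reachable cells: 78

Derivation:
BFS flood-fill from (row=1, col=0):
  Distance 0: (row=1, col=0)
  Distance 1: (row=1, col=1), (row=2, col=0)
  Distance 2: (row=0, col=1), (row=1, col=2), (row=2, col=1)
  Distance 3: (row=0, col=2), (row=1, col=3), (row=2, col=2), (row=3, col=1)
  Distance 4: (row=0, col=3), (row=1, col=4), (row=2, col=3), (row=4, col=1)
  Distance 5: (row=0, col=4), (row=2, col=4), (row=3, col=3), (row=4, col=0), (row=4, col=2), (row=5, col=1)
  Distance 6: (row=0, col=5), (row=2, col=5), (row=3, col=4), (row=4, col=3), (row=5, col=2), (row=6, col=1)
  Distance 7: (row=0, col=6), (row=2, col=6), (row=3, col=5), (row=4, col=4), (row=5, col=3), (row=6, col=0), (row=6, col=2), (row=7, col=1)
  Distance 8: (row=0, col=7), (row=1, col=6), (row=2, col=7), (row=3, col=6), (row=5, col=4), (row=6, col=3), (row=7, col=0), (row=7, col=2), (row=8, col=1)
  Distance 9: (row=0, col=8), (row=1, col=7), (row=2, col=8), (row=3, col=7), (row=4, col=6), (row=5, col=5), (row=6, col=4), (row=7, col=3), (row=8, col=0), (row=8, col=2)
  Distance 10: (row=0, col=9), (row=2, col=9), (row=4, col=7), (row=5, col=6), (row=6, col=5), (row=8, col=3)
  Distance 11: (row=1, col=9), (row=3, col=9), (row=4, col=8), (row=5, col=7), (row=6, col=6), (row=7, col=5), (row=8, col=4)
  Distance 12: (row=4, col=9), (row=5, col=8), (row=6, col=7), (row=7, col=6), (row=8, col=5)
  Distance 13: (row=5, col=9), (row=7, col=7), (row=8, col=6)
  Distance 14: (row=6, col=9), (row=7, col=8)
  Distance 15: (row=7, col=9)
  Distance 16: (row=8, col=9)
Total reachable: 78 (grid has 78 open cells total)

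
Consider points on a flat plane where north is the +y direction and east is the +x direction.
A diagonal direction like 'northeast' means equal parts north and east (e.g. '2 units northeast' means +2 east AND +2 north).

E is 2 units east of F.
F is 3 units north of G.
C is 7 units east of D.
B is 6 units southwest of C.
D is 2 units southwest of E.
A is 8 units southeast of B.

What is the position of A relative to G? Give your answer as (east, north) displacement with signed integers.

Place G at the origin (east=0, north=0).
  F is 3 units north of G: delta (east=+0, north=+3); F at (east=0, north=3).
  E is 2 units east of F: delta (east=+2, north=+0); E at (east=2, north=3).
  D is 2 units southwest of E: delta (east=-2, north=-2); D at (east=0, north=1).
  C is 7 units east of D: delta (east=+7, north=+0); C at (east=7, north=1).
  B is 6 units southwest of C: delta (east=-6, north=-6); B at (east=1, north=-5).
  A is 8 units southeast of B: delta (east=+8, north=-8); A at (east=9, north=-13).
Therefore A relative to G: (east=9, north=-13).

Answer: A is at (east=9, north=-13) relative to G.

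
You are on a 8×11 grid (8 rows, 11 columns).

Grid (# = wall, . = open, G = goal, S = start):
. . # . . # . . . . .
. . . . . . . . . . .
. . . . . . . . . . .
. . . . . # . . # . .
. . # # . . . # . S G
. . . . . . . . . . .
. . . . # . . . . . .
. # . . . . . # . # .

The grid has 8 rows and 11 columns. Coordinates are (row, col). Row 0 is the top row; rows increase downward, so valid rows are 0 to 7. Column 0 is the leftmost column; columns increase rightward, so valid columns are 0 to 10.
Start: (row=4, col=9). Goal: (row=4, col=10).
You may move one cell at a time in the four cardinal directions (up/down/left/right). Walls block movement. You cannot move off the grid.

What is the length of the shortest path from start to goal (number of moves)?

BFS from (row=4, col=9) until reaching (row=4, col=10):
  Distance 0: (row=4, col=9)
  Distance 1: (row=3, col=9), (row=4, col=8), (row=4, col=10), (row=5, col=9)  <- goal reached here
One shortest path (1 moves): (row=4, col=9) -> (row=4, col=10)

Answer: Shortest path length: 1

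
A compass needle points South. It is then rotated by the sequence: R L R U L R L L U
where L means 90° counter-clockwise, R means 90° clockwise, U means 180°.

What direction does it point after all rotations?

Answer: Final heading: East

Derivation:
Start: South
  R (right (90° clockwise)) -> West
  L (left (90° counter-clockwise)) -> South
  R (right (90° clockwise)) -> West
  U (U-turn (180°)) -> East
  L (left (90° counter-clockwise)) -> North
  R (right (90° clockwise)) -> East
  L (left (90° counter-clockwise)) -> North
  L (left (90° counter-clockwise)) -> West
  U (U-turn (180°)) -> East
Final: East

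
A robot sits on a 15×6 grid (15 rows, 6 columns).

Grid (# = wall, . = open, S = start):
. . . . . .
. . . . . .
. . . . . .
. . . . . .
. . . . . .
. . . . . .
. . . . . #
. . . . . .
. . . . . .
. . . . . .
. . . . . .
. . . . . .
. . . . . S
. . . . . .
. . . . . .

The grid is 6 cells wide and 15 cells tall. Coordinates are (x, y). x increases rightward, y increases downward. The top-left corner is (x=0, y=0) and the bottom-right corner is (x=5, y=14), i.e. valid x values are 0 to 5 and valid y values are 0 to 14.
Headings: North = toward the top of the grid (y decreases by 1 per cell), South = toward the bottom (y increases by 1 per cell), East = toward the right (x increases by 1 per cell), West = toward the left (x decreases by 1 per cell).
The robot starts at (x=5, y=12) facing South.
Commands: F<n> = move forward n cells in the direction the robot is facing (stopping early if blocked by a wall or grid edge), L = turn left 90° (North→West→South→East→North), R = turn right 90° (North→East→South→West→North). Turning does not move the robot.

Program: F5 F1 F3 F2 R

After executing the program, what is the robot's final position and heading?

Start: (x=5, y=12), facing South
  F5: move forward 2/5 (blocked), now at (x=5, y=14)
  F1: move forward 0/1 (blocked), now at (x=5, y=14)
  F3: move forward 0/3 (blocked), now at (x=5, y=14)
  F2: move forward 0/2 (blocked), now at (x=5, y=14)
  R: turn right, now facing West
Final: (x=5, y=14), facing West

Answer: Final position: (x=5, y=14), facing West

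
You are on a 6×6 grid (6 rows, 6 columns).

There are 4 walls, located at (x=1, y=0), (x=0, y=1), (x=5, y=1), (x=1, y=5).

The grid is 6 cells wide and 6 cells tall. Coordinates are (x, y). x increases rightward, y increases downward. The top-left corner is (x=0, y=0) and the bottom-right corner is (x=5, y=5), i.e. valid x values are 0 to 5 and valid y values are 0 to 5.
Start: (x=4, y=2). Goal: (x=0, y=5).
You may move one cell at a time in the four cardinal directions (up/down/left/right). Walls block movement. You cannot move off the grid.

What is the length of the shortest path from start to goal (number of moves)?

Answer: Shortest path length: 7

Derivation:
BFS from (x=4, y=2) until reaching (x=0, y=5):
  Distance 0: (x=4, y=2)
  Distance 1: (x=4, y=1), (x=3, y=2), (x=5, y=2), (x=4, y=3)
  Distance 2: (x=4, y=0), (x=3, y=1), (x=2, y=2), (x=3, y=3), (x=5, y=3), (x=4, y=4)
  Distance 3: (x=3, y=0), (x=5, y=0), (x=2, y=1), (x=1, y=2), (x=2, y=3), (x=3, y=4), (x=5, y=4), (x=4, y=5)
  Distance 4: (x=2, y=0), (x=1, y=1), (x=0, y=2), (x=1, y=3), (x=2, y=4), (x=3, y=5), (x=5, y=5)
  Distance 5: (x=0, y=3), (x=1, y=4), (x=2, y=5)
  Distance 6: (x=0, y=4)
  Distance 7: (x=0, y=5)  <- goal reached here
One shortest path (7 moves): (x=4, y=2) -> (x=3, y=2) -> (x=2, y=2) -> (x=1, y=2) -> (x=0, y=2) -> (x=0, y=3) -> (x=0, y=4) -> (x=0, y=5)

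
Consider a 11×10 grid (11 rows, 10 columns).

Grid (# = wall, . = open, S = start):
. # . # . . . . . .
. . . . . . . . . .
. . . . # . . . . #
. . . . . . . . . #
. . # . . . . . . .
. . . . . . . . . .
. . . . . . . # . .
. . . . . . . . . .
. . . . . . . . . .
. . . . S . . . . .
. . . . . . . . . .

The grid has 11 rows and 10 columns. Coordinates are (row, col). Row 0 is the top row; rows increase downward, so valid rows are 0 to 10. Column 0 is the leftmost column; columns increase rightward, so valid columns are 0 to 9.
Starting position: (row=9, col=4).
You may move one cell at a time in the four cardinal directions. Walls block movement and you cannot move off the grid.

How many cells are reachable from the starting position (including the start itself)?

BFS flood-fill from (row=9, col=4):
  Distance 0: (row=9, col=4)
  Distance 1: (row=8, col=4), (row=9, col=3), (row=9, col=5), (row=10, col=4)
  Distance 2: (row=7, col=4), (row=8, col=3), (row=8, col=5), (row=9, col=2), (row=9, col=6), (row=10, col=3), (row=10, col=5)
  Distance 3: (row=6, col=4), (row=7, col=3), (row=7, col=5), (row=8, col=2), (row=8, col=6), (row=9, col=1), (row=9, col=7), (row=10, col=2), (row=10, col=6)
  Distance 4: (row=5, col=4), (row=6, col=3), (row=6, col=5), (row=7, col=2), (row=7, col=6), (row=8, col=1), (row=8, col=7), (row=9, col=0), (row=9, col=8), (row=10, col=1), (row=10, col=7)
  Distance 5: (row=4, col=4), (row=5, col=3), (row=5, col=5), (row=6, col=2), (row=6, col=6), (row=7, col=1), (row=7, col=7), (row=8, col=0), (row=8, col=8), (row=9, col=9), (row=10, col=0), (row=10, col=8)
  Distance 6: (row=3, col=4), (row=4, col=3), (row=4, col=5), (row=5, col=2), (row=5, col=6), (row=6, col=1), (row=7, col=0), (row=7, col=8), (row=8, col=9), (row=10, col=9)
  Distance 7: (row=3, col=3), (row=3, col=5), (row=4, col=6), (row=5, col=1), (row=5, col=7), (row=6, col=0), (row=6, col=8), (row=7, col=9)
  Distance 8: (row=2, col=3), (row=2, col=5), (row=3, col=2), (row=3, col=6), (row=4, col=1), (row=4, col=7), (row=5, col=0), (row=5, col=8), (row=6, col=9)
  Distance 9: (row=1, col=3), (row=1, col=5), (row=2, col=2), (row=2, col=6), (row=3, col=1), (row=3, col=7), (row=4, col=0), (row=4, col=8), (row=5, col=9)
  Distance 10: (row=0, col=5), (row=1, col=2), (row=1, col=4), (row=1, col=6), (row=2, col=1), (row=2, col=7), (row=3, col=0), (row=3, col=8), (row=4, col=9)
  Distance 11: (row=0, col=2), (row=0, col=4), (row=0, col=6), (row=1, col=1), (row=1, col=7), (row=2, col=0), (row=2, col=8)
  Distance 12: (row=0, col=7), (row=1, col=0), (row=1, col=8)
  Distance 13: (row=0, col=0), (row=0, col=8), (row=1, col=9)
  Distance 14: (row=0, col=9)
Total reachable: 103 (grid has 103 open cells total)

Answer: Reachable cells: 103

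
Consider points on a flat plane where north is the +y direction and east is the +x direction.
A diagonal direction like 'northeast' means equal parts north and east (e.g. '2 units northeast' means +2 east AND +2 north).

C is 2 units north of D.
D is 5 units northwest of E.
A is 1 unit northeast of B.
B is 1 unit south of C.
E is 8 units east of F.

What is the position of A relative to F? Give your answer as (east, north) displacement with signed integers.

Place F at the origin (east=0, north=0).
  E is 8 units east of F: delta (east=+8, north=+0); E at (east=8, north=0).
  D is 5 units northwest of E: delta (east=-5, north=+5); D at (east=3, north=5).
  C is 2 units north of D: delta (east=+0, north=+2); C at (east=3, north=7).
  B is 1 unit south of C: delta (east=+0, north=-1); B at (east=3, north=6).
  A is 1 unit northeast of B: delta (east=+1, north=+1); A at (east=4, north=7).
Therefore A relative to F: (east=4, north=7).

Answer: A is at (east=4, north=7) relative to F.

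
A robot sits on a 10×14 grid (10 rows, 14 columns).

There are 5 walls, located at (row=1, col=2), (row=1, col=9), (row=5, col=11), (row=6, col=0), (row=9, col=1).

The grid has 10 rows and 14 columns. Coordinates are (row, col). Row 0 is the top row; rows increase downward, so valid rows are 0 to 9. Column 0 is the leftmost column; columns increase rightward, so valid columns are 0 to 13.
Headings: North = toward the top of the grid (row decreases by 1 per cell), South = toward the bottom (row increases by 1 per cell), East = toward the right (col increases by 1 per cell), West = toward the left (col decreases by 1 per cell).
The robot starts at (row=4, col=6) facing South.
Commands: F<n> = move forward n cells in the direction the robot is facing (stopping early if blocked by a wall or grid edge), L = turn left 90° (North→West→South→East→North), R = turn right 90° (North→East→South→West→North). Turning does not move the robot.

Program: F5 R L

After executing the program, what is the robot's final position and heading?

Answer: Final position: (row=9, col=6), facing South

Derivation:
Start: (row=4, col=6), facing South
  F5: move forward 5, now at (row=9, col=6)
  R: turn right, now facing West
  L: turn left, now facing South
Final: (row=9, col=6), facing South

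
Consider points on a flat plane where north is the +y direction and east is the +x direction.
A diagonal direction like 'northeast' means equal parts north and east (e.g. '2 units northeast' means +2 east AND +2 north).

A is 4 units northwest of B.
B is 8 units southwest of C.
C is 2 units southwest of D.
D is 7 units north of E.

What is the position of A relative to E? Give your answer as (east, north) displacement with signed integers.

Place E at the origin (east=0, north=0).
  D is 7 units north of E: delta (east=+0, north=+7); D at (east=0, north=7).
  C is 2 units southwest of D: delta (east=-2, north=-2); C at (east=-2, north=5).
  B is 8 units southwest of C: delta (east=-8, north=-8); B at (east=-10, north=-3).
  A is 4 units northwest of B: delta (east=-4, north=+4); A at (east=-14, north=1).
Therefore A relative to E: (east=-14, north=1).

Answer: A is at (east=-14, north=1) relative to E.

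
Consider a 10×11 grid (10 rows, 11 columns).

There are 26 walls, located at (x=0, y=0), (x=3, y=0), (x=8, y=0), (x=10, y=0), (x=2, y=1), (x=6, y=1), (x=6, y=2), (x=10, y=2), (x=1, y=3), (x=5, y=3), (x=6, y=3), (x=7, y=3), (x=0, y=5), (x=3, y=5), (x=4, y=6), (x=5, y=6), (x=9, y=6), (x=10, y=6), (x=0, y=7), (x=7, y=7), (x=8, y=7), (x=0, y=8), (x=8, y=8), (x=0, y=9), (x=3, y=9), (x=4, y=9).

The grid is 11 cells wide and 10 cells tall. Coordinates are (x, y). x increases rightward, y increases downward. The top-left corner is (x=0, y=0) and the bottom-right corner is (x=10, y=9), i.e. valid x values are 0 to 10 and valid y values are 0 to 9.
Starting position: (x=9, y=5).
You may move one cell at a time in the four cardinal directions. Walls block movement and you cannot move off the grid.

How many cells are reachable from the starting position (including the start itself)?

BFS flood-fill from (x=9, y=5):
  Distance 0: (x=9, y=5)
  Distance 1: (x=9, y=4), (x=8, y=5), (x=10, y=5)
  Distance 2: (x=9, y=3), (x=8, y=4), (x=10, y=4), (x=7, y=5), (x=8, y=6)
  Distance 3: (x=9, y=2), (x=8, y=3), (x=10, y=3), (x=7, y=4), (x=6, y=5), (x=7, y=6)
  Distance 4: (x=9, y=1), (x=8, y=2), (x=6, y=4), (x=5, y=5), (x=6, y=6)
  Distance 5: (x=9, y=0), (x=8, y=1), (x=10, y=1), (x=7, y=2), (x=5, y=4), (x=4, y=5), (x=6, y=7)
  Distance 6: (x=7, y=1), (x=4, y=4), (x=5, y=7), (x=6, y=8)
  Distance 7: (x=7, y=0), (x=4, y=3), (x=3, y=4), (x=4, y=7), (x=5, y=8), (x=7, y=8), (x=6, y=9)
  Distance 8: (x=6, y=0), (x=4, y=2), (x=3, y=3), (x=2, y=4), (x=3, y=7), (x=4, y=8), (x=5, y=9), (x=7, y=9)
  Distance 9: (x=5, y=0), (x=4, y=1), (x=3, y=2), (x=5, y=2), (x=2, y=3), (x=1, y=4), (x=2, y=5), (x=3, y=6), (x=2, y=7), (x=3, y=8), (x=8, y=9)
  Distance 10: (x=4, y=0), (x=3, y=1), (x=5, y=1), (x=2, y=2), (x=0, y=4), (x=1, y=5), (x=2, y=6), (x=1, y=7), (x=2, y=8), (x=9, y=9)
  Distance 11: (x=1, y=2), (x=0, y=3), (x=1, y=6), (x=1, y=8), (x=9, y=8), (x=2, y=9), (x=10, y=9)
  Distance 12: (x=1, y=1), (x=0, y=2), (x=0, y=6), (x=9, y=7), (x=10, y=8), (x=1, y=9)
  Distance 13: (x=1, y=0), (x=0, y=1), (x=10, y=7)
  Distance 14: (x=2, y=0)
Total reachable: 84 (grid has 84 open cells total)

Answer: Reachable cells: 84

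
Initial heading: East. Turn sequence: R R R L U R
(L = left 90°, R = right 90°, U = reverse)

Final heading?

Answer: Final heading: South

Derivation:
Start: East
  R (right (90° clockwise)) -> South
  R (right (90° clockwise)) -> West
  R (right (90° clockwise)) -> North
  L (left (90° counter-clockwise)) -> West
  U (U-turn (180°)) -> East
  R (right (90° clockwise)) -> South
Final: South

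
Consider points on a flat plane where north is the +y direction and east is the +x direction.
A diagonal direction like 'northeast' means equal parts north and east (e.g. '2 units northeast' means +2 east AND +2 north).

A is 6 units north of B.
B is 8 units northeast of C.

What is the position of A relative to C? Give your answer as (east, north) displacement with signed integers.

Place C at the origin (east=0, north=0).
  B is 8 units northeast of C: delta (east=+8, north=+8); B at (east=8, north=8).
  A is 6 units north of B: delta (east=+0, north=+6); A at (east=8, north=14).
Therefore A relative to C: (east=8, north=14).

Answer: A is at (east=8, north=14) relative to C.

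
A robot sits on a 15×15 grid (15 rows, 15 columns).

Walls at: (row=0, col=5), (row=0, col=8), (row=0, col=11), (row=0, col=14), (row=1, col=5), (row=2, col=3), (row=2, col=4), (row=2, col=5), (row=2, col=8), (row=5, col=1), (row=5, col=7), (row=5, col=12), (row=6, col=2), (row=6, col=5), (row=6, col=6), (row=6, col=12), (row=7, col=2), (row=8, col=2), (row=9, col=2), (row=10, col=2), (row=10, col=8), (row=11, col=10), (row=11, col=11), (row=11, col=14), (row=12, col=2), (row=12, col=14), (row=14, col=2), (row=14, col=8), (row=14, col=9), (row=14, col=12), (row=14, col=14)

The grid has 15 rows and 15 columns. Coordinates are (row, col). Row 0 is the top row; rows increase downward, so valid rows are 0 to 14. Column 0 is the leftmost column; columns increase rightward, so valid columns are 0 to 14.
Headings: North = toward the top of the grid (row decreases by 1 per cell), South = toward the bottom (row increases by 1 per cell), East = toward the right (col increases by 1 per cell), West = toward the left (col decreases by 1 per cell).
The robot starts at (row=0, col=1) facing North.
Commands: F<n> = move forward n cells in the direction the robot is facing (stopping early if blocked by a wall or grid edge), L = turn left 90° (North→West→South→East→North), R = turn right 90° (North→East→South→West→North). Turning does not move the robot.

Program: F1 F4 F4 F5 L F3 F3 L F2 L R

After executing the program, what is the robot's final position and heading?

Answer: Final position: (row=2, col=0), facing South

Derivation:
Start: (row=0, col=1), facing North
  F1: move forward 0/1 (blocked), now at (row=0, col=1)
  F4: move forward 0/4 (blocked), now at (row=0, col=1)
  F4: move forward 0/4 (blocked), now at (row=0, col=1)
  F5: move forward 0/5 (blocked), now at (row=0, col=1)
  L: turn left, now facing West
  F3: move forward 1/3 (blocked), now at (row=0, col=0)
  F3: move forward 0/3 (blocked), now at (row=0, col=0)
  L: turn left, now facing South
  F2: move forward 2, now at (row=2, col=0)
  L: turn left, now facing East
  R: turn right, now facing South
Final: (row=2, col=0), facing South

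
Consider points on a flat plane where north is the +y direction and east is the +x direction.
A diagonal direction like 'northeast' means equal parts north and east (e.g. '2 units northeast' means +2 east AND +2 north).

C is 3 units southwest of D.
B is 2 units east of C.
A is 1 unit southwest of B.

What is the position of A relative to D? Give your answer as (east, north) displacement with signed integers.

Place D at the origin (east=0, north=0).
  C is 3 units southwest of D: delta (east=-3, north=-3); C at (east=-3, north=-3).
  B is 2 units east of C: delta (east=+2, north=+0); B at (east=-1, north=-3).
  A is 1 unit southwest of B: delta (east=-1, north=-1); A at (east=-2, north=-4).
Therefore A relative to D: (east=-2, north=-4).

Answer: A is at (east=-2, north=-4) relative to D.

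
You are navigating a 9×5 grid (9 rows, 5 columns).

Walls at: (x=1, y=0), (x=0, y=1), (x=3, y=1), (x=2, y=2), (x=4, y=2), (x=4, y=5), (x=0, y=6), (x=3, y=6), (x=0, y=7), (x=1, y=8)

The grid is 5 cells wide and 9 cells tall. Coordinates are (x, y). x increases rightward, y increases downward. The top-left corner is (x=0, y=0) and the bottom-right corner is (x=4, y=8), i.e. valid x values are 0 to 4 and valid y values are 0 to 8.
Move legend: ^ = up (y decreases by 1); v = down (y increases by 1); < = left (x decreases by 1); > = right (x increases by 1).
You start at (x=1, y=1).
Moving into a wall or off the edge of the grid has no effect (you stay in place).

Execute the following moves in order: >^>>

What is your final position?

Answer: Final position: (x=4, y=0)

Derivation:
Start: (x=1, y=1)
  > (right): (x=1, y=1) -> (x=2, y=1)
  ^ (up): (x=2, y=1) -> (x=2, y=0)
  > (right): (x=2, y=0) -> (x=3, y=0)
  > (right): (x=3, y=0) -> (x=4, y=0)
Final: (x=4, y=0)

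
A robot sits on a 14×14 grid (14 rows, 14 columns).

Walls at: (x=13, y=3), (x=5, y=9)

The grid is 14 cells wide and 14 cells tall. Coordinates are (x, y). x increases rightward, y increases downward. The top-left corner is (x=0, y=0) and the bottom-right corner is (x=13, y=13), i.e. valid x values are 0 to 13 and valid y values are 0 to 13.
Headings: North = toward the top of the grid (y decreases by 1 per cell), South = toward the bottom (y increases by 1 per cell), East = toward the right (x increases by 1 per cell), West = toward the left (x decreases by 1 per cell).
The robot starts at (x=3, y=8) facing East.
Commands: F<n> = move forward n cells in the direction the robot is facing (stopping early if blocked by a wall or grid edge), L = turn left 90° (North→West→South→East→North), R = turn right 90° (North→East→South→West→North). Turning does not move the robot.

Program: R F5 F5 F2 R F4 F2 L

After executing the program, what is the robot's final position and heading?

Answer: Final position: (x=0, y=13), facing South

Derivation:
Start: (x=3, y=8), facing East
  R: turn right, now facing South
  F5: move forward 5, now at (x=3, y=13)
  F5: move forward 0/5 (blocked), now at (x=3, y=13)
  F2: move forward 0/2 (blocked), now at (x=3, y=13)
  R: turn right, now facing West
  F4: move forward 3/4 (blocked), now at (x=0, y=13)
  F2: move forward 0/2 (blocked), now at (x=0, y=13)
  L: turn left, now facing South
Final: (x=0, y=13), facing South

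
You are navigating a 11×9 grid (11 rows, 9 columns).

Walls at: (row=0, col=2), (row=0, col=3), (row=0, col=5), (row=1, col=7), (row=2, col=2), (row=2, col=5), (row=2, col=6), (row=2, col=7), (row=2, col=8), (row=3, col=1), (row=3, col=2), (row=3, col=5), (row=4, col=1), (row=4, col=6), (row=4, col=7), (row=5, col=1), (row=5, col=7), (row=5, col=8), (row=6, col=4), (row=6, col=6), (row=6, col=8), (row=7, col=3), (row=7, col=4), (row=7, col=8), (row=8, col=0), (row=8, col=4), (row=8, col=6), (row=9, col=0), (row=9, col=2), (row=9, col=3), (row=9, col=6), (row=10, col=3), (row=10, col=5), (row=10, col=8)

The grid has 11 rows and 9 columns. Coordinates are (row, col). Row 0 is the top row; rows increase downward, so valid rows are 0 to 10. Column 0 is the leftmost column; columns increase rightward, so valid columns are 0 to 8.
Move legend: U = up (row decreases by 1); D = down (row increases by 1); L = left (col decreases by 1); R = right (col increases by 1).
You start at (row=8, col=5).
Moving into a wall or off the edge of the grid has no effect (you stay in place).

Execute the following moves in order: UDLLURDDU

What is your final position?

Start: (row=8, col=5)
  U (up): (row=8, col=5) -> (row=7, col=5)
  D (down): (row=7, col=5) -> (row=8, col=5)
  L (left): blocked, stay at (row=8, col=5)
  L (left): blocked, stay at (row=8, col=5)
  U (up): (row=8, col=5) -> (row=7, col=5)
  R (right): (row=7, col=5) -> (row=7, col=6)
  D (down): blocked, stay at (row=7, col=6)
  D (down): blocked, stay at (row=7, col=6)
  U (up): blocked, stay at (row=7, col=6)
Final: (row=7, col=6)

Answer: Final position: (row=7, col=6)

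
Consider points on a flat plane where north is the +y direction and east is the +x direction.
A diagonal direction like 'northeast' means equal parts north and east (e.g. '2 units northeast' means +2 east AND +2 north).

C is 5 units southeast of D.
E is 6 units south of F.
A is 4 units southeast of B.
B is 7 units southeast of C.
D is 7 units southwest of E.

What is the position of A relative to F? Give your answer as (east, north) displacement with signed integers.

Place F at the origin (east=0, north=0).
  E is 6 units south of F: delta (east=+0, north=-6); E at (east=0, north=-6).
  D is 7 units southwest of E: delta (east=-7, north=-7); D at (east=-7, north=-13).
  C is 5 units southeast of D: delta (east=+5, north=-5); C at (east=-2, north=-18).
  B is 7 units southeast of C: delta (east=+7, north=-7); B at (east=5, north=-25).
  A is 4 units southeast of B: delta (east=+4, north=-4); A at (east=9, north=-29).
Therefore A relative to F: (east=9, north=-29).

Answer: A is at (east=9, north=-29) relative to F.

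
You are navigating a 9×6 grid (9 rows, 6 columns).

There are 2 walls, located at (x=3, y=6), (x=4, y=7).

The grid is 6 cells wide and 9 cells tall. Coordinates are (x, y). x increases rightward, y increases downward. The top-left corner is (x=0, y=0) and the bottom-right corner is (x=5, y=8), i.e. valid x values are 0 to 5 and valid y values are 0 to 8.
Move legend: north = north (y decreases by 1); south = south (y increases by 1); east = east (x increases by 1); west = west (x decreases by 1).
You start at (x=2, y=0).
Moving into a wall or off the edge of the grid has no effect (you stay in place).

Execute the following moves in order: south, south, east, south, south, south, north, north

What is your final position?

Answer: Final position: (x=3, y=3)

Derivation:
Start: (x=2, y=0)
  south (south): (x=2, y=0) -> (x=2, y=1)
  south (south): (x=2, y=1) -> (x=2, y=2)
  east (east): (x=2, y=2) -> (x=3, y=2)
  south (south): (x=3, y=2) -> (x=3, y=3)
  south (south): (x=3, y=3) -> (x=3, y=4)
  south (south): (x=3, y=4) -> (x=3, y=5)
  north (north): (x=3, y=5) -> (x=3, y=4)
  north (north): (x=3, y=4) -> (x=3, y=3)
Final: (x=3, y=3)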